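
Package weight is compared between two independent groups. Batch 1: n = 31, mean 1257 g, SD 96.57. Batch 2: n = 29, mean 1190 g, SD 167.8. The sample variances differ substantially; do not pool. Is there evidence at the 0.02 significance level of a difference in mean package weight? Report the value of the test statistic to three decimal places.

1.879

Let group 1 = batch 1, group 2 = batch 2. H0: μ_1 = μ_2; H1: μ_1 ≠ μ_2 (Welch's two-sample t-test, two-sided).
t = (x̄_1 − x̄_2)/√(s_1²/n_1 + s_2²/n_2) = (1257 − 1190)/√(96.57²/31 + 167.8²/29) = 1.879
Welch–Satterthwaite df ≈ 44.09
Two-sided p-value ≈ 0.0669
Since p ≈ 0.0669 > α = 0.02, fail to reject H0; the data do not provide sufficient evidence against H0.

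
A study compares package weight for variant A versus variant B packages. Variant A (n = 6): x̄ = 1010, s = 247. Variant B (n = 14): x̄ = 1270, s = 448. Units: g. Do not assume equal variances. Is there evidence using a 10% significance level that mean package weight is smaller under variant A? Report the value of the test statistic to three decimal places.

Let group 1 = variant A, group 2 = variant B. H0: μ_1 = μ_2; H1: μ_1 < μ_2 (Welch's two-sample t-test, left-tailed).
t = (x̄_1 − x̄_2)/√(s_1²/n_1 + s_2²/n_2) = (1010 − 1270)/√(247²/6 + 448²/14) = -1.661
Welch–Satterthwaite df ≈ 16.46
p-value = P(T ≤ -1.661) ≈ 0.0578
Since p ≈ 0.0578 < α = 0.1, reject H0; the data support H1.

-1.661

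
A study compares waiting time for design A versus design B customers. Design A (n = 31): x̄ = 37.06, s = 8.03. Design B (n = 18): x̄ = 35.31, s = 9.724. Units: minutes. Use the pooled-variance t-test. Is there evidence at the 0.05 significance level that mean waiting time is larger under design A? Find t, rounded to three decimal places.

0.680

Let group 1 = design A, group 2 = design B. H0: μ_1 = μ_2; H1: μ_1 > μ_2 (two-sample pooled-variance t-test, right-tailed).
s_p² = [(31−1)·8.03² + (18−1)·9.724²]/(31+18−2) = 75.3592
t = (37.06 − 35.31)/√[75.3592·(1/31 + 1/18)] = 0.680
df = n₁ + n₂ − 2 = 47
p-value = P(T ≥ 0.680) ≈ 0.250
Since p ≈ 0.250 > α = 0.05, fail to reject H0; the evidence is not statistically significant.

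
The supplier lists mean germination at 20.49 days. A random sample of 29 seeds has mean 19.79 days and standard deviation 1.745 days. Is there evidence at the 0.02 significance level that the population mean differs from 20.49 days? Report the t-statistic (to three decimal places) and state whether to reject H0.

H0: μ = 20.49; H1: μ ≠ 20.49 (one-sample t-test, two-sided).
t = (x̄ − μ₀)/(s/√n) = (19.79 − 20.49)/(1.745/√29) = -2.160
df = n − 1 = 28
Two-sided p-value ≈ 0.039
Since p ≈ 0.039 > α = 0.02, fail to reject H0; the data do not provide sufficient evidence against H0.

t = -2.160; fail to reject H0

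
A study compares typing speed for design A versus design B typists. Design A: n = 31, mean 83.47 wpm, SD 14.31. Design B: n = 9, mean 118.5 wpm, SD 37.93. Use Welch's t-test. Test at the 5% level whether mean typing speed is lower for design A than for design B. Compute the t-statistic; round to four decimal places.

Let group 1 = design A, group 2 = design B. H0: μ_1 = μ_2; H1: μ_1 < μ_2 (Welch's two-sample t-test, left-tailed).
t = (x̄_1 − x̄_2)/√(s_1²/n_1 + s_2²/n_2) = (83.47 − 118.5)/√(14.31²/31 + 37.93²/9) = -2.7151
Welch–Satterthwaite df ≈ 8.67
p-value = P(T ≤ -2.7151) ≈ 0.0123
Since p ≈ 0.0123 < α = 0.05, reject H0; the data support H1.

-2.7151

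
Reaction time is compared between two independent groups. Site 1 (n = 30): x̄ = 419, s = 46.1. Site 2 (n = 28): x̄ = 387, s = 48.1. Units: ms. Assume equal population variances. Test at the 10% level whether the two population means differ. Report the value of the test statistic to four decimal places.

Let group 1 = site 1, group 2 = site 2. H0: μ_1 = μ_2; H1: μ_1 ≠ μ_2 (two-sample pooled-variance t-test, two-sided).
s_p² = [(30−1)·46.1² + (28−1)·48.1²]/(30+28−2) = 2216.05
t = (419 − 387)/√[2216.05·(1/30 + 1/28)] = 2.5869
df = n₁ + n₂ − 2 = 56
Two-sided p-value ≈ 0.012
Since p ≈ 0.012 < α = 0.1, reject H0; the evidence is statistically significant.

2.5869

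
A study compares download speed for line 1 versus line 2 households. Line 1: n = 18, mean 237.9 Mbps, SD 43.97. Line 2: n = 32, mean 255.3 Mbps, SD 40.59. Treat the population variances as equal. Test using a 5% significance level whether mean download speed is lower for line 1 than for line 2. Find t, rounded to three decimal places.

Let group 1 = line 1, group 2 = line 2. H0: μ_1 = μ_2; H1: μ_1 < μ_2 (two-sample pooled-variance t-test, left-tailed).
s_p² = [(18−1)·43.97² + (32−1)·40.59²]/(18+32−2) = 1748.77
t = (237.9 − 255.3)/√[1748.77·(1/18 + 1/32)] = -1.412
df = n₁ + n₂ − 2 = 48
p-value = P(T ≤ -1.412) ≈ 0.0822
Since p ≈ 0.0822 > α = 0.05, fail to reject H0; the data do not provide sufficient evidence against H0.

-1.412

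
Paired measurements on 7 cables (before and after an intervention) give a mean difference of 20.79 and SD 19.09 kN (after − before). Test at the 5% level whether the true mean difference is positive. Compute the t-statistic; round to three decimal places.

2.881

H0: μ_d = 0; H1: μ_d > 0 (paired t-test on the differences, right-tailed).
t = d̄/(s_d/√n) = 20.79/(19.09/√7) = 2.881
df = n − 1 = 6
p-value = P(T ≥ 2.881) ≈ 0.0140
Since p ≈ 0.0140 < α = 0.05, reject H0; the evidence is statistically significant.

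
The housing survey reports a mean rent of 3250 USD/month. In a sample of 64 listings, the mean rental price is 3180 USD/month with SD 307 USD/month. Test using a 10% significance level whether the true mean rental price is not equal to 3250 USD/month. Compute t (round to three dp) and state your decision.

H0: μ = 3250; H1: μ ≠ 3250 (one-sample t-test, two-sided).
t = (x̄ − μ₀)/(s/√n) = (3180 − 3250)/(307/√64) = -1.824
df = n − 1 = 63
Two-sided p-value ≈ 0.073
Since p ≈ 0.073 < α = 0.1, reject H0; the evidence is statistically significant.

t = -1.824; reject H0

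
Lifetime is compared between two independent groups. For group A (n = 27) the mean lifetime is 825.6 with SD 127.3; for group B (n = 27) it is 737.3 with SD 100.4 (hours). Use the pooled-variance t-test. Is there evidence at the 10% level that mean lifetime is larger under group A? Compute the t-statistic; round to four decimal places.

Let group 1 = group A, group 2 = group B. H0: μ_1 = μ_2; H1: μ_1 > μ_2 (two-sample pooled-variance t-test, right-tailed).
s_p² = [(27−1)·127.3² + (27−1)·100.4²]/(27+27−2) = 13142.7
t = (825.6 − 737.3)/√[13142.7·(1/27 + 1/27)] = 2.8300
df = n₁ + n₂ − 2 = 52
p-value = P(T ≥ 2.8300) ≈ 0.0033
Since p ≈ 0.0033 < α = 0.1, reject H0; the evidence is statistically significant.

2.8300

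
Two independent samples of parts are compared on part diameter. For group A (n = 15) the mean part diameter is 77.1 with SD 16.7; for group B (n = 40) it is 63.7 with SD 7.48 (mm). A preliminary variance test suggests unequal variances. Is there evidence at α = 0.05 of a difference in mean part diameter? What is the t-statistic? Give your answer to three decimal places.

2.997

Let group 1 = group A, group 2 = group B. H0: μ_1 = μ_2; H1: μ_1 ≠ μ_2 (Welch's two-sample t-test, two-sided).
t = (x̄_1 − x̄_2)/√(s_1²/n_1 + s_2²/n_2) = (77.1 − 63.7)/√(16.7²/15 + 7.48²/40) = 2.997
Welch–Satterthwaite df ≈ 16.15
Two-sided p-value ≈ 0.008
Since p ≈ 0.008 < α = 0.05, reject H0; the data support H1.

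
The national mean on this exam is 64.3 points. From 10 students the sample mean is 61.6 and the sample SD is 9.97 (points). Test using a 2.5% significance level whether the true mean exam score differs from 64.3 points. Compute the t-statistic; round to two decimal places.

H0: μ = 64.3; H1: μ ≠ 64.3 (one-sample t-test, two-sided).
t = (x̄ − μ₀)/(s/√n) = (61.6 − 64.3)/(9.97/√10) = -0.86
df = n − 1 = 9
Two-sided p-value ≈ 0.4140
Since p ≈ 0.4140 > α = 0.025, fail to reject H0; the data do not provide sufficient evidence against H0.

-0.86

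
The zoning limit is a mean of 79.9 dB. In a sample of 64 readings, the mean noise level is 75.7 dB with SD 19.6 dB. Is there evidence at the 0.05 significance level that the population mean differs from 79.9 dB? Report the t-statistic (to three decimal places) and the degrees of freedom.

t = -1.714, df = 63

H0: μ = 79.9; H1: μ ≠ 79.9 (one-sample t-test, two-sided).
t = (x̄ − μ₀)/(s/√n) = (75.7 − 79.9)/(19.6/√64) = -1.714
df = n − 1 = 63
Two-sided p-value ≈ 0.091
Since p ≈ 0.091 > α = 0.05, fail to reject H0; the evidence is not statistically significant.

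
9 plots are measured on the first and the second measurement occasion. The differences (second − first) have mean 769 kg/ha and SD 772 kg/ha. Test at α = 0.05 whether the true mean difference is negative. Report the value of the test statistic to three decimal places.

H0: μ_d = 0; H1: μ_d < 0 (paired t-test on the differences, left-tailed).
t = d̄/(s_d/√n) = 769/(772/√9) = 2.988
df = n − 1 = 8
p-value = P(T ≤ 2.988) ≈ 0.9913
Since p ≈ 0.9913 > α = 0.05, fail to reject H0; the data do not provide sufficient evidence against H0.

2.988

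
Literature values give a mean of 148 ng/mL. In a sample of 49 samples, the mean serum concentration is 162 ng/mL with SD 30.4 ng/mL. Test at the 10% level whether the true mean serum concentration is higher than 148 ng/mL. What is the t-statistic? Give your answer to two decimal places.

H0: μ = 148; H1: μ > 148 (one-sample t-test, right-tailed).
t = (x̄ − μ₀)/(s/√n) = (162 − 148)/(30.4/√49) = 3.22
df = n − 1 = 48
p-value = P(T ≥ 3.22) ≈ 0.001
Since p ≈ 0.001 < α = 0.1, reject H0; the evidence is statistically significant.

3.22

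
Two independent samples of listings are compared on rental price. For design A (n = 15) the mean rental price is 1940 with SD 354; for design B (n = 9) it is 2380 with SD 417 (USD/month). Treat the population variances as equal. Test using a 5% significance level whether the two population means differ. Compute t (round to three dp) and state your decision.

Let group 1 = design A, group 2 = design B. H0: μ_1 = μ_2; H1: μ_1 ≠ μ_2 (two-sample pooled-variance t-test, two-sided).
s_p² = [(15−1)·354² + (9−1)·417²]/(15+9−2) = 142979
t = (1940 − 2380)/√[142979·(1/15 + 1/9)] = -2.760
df = n₁ + n₂ − 2 = 22
Two-sided p-value ≈ 0.011
Since p ≈ 0.011 < α = 0.05, reject H0; the evidence is statistically significant.

t = -2.760; reject H0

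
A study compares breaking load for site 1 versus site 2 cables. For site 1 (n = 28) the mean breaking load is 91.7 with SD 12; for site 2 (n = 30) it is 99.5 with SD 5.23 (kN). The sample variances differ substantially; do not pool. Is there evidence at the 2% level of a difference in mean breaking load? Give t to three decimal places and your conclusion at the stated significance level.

Let group 1 = site 1, group 2 = site 2. H0: μ_1 = μ_2; H1: μ_1 ≠ μ_2 (Welch's two-sample t-test, two-sided).
t = (x̄_1 − x̄_2)/√(s_1²/n_1 + s_2²/n_2) = (91.7 − 99.5)/√(12²/28 + 5.23²/30) = -3.170
Welch–Satterthwaite df ≈ 36.36
Two-sided p-value ≈ 0.0031
Since p ≈ 0.0031 < α = 0.02, reject H0; the evidence is statistically significant.

t = -3.170; reject H0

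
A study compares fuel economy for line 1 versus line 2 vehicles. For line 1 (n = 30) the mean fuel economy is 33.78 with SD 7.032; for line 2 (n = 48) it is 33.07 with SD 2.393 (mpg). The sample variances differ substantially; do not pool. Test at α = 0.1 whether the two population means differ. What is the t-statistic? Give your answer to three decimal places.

Let group 1 = line 1, group 2 = line 2. H0: μ_1 = μ_2; H1: μ_1 ≠ μ_2 (Welch's two-sample t-test, two-sided).
t = (x̄_1 − x̄_2)/√(s_1²/n_1 + s_2²/n_2) = (33.78 − 33.07)/√(7.032²/30 + 2.393²/48) = 0.534
Welch–Satterthwaite df ≈ 33.24
Two-sided p-value ≈ 0.597
Since p ≈ 0.597 > α = 0.1, fail to reject H0; the evidence is not statistically significant.

0.534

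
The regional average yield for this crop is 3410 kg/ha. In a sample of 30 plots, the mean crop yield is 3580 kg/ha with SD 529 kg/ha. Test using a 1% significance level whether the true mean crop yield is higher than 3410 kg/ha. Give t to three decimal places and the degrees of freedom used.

t = 1.760, df = 29

H0: μ = 3410; H1: μ > 3410 (one-sample t-test, right-tailed).
t = (x̄ − μ₀)/(s/√n) = (3580 − 3410)/(529/√30) = 1.760
df = n − 1 = 29
p-value = P(T ≥ 1.760) ≈ 0.044
Since p ≈ 0.044 > α = 0.01, fail to reject H0; the evidence is not statistically significant.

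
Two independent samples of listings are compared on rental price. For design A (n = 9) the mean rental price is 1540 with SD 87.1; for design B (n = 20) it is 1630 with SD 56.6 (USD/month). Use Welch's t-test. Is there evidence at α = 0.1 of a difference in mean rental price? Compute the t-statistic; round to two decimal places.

Let group 1 = design A, group 2 = design B. H0: μ_1 = μ_2; H1: μ_1 ≠ μ_2 (Welch's two-sample t-test, two-sided).
t = (x̄_1 − x̄_2)/√(s_1²/n_1 + s_2²/n_2) = (1540 − 1630)/√(87.1²/9 + 56.6²/20) = -2.84
Welch–Satterthwaite df ≈ 11.16
Two-sided p-value ≈ 0.0158
Since p ≈ 0.0158 < α = 0.1, reject H0; the evidence is statistically significant.

-2.84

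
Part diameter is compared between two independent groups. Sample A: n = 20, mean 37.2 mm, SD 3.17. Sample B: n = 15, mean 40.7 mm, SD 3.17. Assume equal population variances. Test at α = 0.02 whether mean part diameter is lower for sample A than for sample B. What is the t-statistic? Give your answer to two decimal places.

Let group 1 = sample A, group 2 = sample B. H0: μ_1 = μ_2; H1: μ_1 < μ_2 (two-sample pooled-variance t-test, left-tailed).
s_p² = [(20−1)·3.17² + (15−1)·3.17²]/(20+15−2) = 10.0489
t = (37.2 − 40.7)/√[10.0489·(1/20 + 1/15)] = -3.23
df = n₁ + n₂ − 2 = 33
p-value = P(T ≤ -3.23) ≈ 0.0014
Since p ≈ 0.0014 < α = 0.02, reject H0; the evidence is statistically significant.

-3.23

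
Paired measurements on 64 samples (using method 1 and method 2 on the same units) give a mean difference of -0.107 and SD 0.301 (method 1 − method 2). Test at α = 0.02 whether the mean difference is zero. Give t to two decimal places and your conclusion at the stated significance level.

t = -2.84; reject H0

H0: μ_d = 0; H1: μ_d ≠ 0 (paired t-test on the differences, two-sided).
t = d̄/(s_d/√n) = -0.107/(0.301/√64) = -2.84
df = n − 1 = 63
Two-sided p-value ≈ 0.006
Since p ≈ 0.006 < α = 0.02, reject H0; the data support H1.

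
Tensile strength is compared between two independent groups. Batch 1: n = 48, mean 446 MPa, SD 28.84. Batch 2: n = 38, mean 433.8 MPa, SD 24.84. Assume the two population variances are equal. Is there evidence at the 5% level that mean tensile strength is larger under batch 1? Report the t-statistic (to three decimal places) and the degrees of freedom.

Let group 1 = batch 1, group 2 = batch 2. H0: μ_1 = μ_2; H1: μ_1 > μ_2 (two-sample pooled-variance t-test, right-tailed).
s_p² = [(48−1)·28.84² + (38−1)·24.84²]/(48+38−2) = 737.167
t = (446 − 433.8)/√[737.167·(1/48 + 1/38)] = 2.069
df = n₁ + n₂ − 2 = 84
p-value = P(T ≥ 2.069) ≈ 0.021
Since p ≈ 0.021 < α = 0.05, reject H0; the data support H1.

t = 2.069, df = 84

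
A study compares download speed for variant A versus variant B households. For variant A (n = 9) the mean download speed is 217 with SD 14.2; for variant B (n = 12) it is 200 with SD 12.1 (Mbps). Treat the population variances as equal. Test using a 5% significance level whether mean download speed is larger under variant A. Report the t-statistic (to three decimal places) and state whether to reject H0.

t = 2.960; reject H0

Let group 1 = variant A, group 2 = variant B. H0: μ_1 = μ_2; H1: μ_1 > μ_2 (two-sample pooled-variance t-test, right-tailed).
s_p² = [(9−1)·14.2² + (12−1)·12.1²]/(9+12−2) = 169.665
t = (217 − 200)/√[169.665·(1/9 + 1/12)] = 2.960
df = n₁ + n₂ − 2 = 19
p-value = P(T ≥ 2.960) ≈ 0.004
Since p ≈ 0.004 < α = 0.05, reject H0; the data support H1.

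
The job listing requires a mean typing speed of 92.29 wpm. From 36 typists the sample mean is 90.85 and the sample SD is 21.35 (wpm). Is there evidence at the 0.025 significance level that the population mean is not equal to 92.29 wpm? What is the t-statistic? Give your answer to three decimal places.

-0.405

H0: μ = 92.29; H1: μ ≠ 92.29 (one-sample t-test, two-sided).
t = (x̄ − μ₀)/(s/√n) = (90.85 − 92.29)/(21.35/√36) = -0.405
df = n − 1 = 35
Two-sided p-value ≈ 0.688
Since p ≈ 0.688 > α = 0.025, fail to reject H0; the evidence is not statistically significant.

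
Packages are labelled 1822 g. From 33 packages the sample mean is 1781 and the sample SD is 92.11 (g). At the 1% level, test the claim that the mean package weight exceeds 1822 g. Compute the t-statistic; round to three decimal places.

-2.557

H0: μ = 1822; H1: μ > 1822 (one-sample t-test, right-tailed).
t = (x̄ − μ₀)/(s/√n) = (1781 − 1822)/(92.11/√33) = -2.557
df = n − 1 = 32
p-value = P(T ≥ -2.557) ≈ 0.992
Since p ≈ 0.992 > α = 0.01, fail to reject H0; the data do not provide sufficient evidence against H0.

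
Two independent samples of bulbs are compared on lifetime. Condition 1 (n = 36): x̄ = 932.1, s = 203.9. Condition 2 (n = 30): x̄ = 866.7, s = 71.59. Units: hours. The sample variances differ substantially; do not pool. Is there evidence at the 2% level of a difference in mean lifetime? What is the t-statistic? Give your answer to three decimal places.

Let group 1 = condition 1, group 2 = condition 2. H0: μ_1 = μ_2; H1: μ_1 ≠ μ_2 (Welch's two-sample t-test, two-sided).
t = (x̄_1 − x̄_2)/√(s_1²/n_1 + s_2²/n_2) = (932.1 − 866.7)/√(203.9²/36 + 71.59²/30) = 1.796
Welch–Satterthwaite df ≈ 44.93
Two-sided p-value ≈ 0.079
Since p ≈ 0.079 > α = 0.02, fail to reject H0; the data do not provide sufficient evidence against H0.

1.796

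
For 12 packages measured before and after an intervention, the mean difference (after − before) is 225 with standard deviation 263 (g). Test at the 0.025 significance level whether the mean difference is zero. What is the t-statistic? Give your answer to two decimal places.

2.96

H0: μ_d = 0; H1: μ_d ≠ 0 (paired t-test on the differences, two-sided).
t = d̄/(s_d/√n) = 225/(263/√12) = 2.96
df = n − 1 = 11
Two-sided p-value ≈ 0.013
Since p ≈ 0.013 < α = 0.025, reject H0; the evidence is statistically significant.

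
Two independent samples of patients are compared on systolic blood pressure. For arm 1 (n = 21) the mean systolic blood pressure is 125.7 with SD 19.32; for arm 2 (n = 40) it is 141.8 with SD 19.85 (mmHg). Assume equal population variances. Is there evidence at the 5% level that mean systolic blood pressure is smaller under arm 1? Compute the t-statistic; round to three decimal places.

Let group 1 = arm 1, group 2 = arm 2. H0: μ_1 = μ_2; H1: μ_1 < μ_2 (two-sample pooled-variance t-test, left-tailed).
s_p² = [(21−1)·19.32² + (40−1)·19.85²]/(21+40−2) = 386.985
t = (125.7 − 141.8)/√[386.985·(1/21 + 1/40)] = -3.037
df = n₁ + n₂ − 2 = 59
p-value = P(T ≤ -3.037) ≈ 0.002
Since p ≈ 0.002 < α = 0.05, reject H0; the evidence is statistically significant.

-3.037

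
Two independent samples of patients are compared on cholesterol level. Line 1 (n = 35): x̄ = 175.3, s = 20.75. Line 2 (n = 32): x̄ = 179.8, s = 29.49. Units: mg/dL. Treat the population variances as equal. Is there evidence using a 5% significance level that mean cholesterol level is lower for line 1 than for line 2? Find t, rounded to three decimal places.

Let group 1 = line 1, group 2 = line 2. H0: μ_1 = μ_2; H1: μ_1 < μ_2 (two-sample pooled-variance t-test, left-tailed).
s_p² = [(35−1)·20.75² + (32−1)·29.49²]/(35+32−2) = 639.978
t = (175.3 − 179.8)/√[639.978·(1/35 + 1/32)] = -0.727
df = n₁ + n₂ − 2 = 65
p-value = P(T ≤ -0.727) ≈ 0.235
Since p ≈ 0.235 > α = 0.05, fail to reject H0; the data do not provide sufficient evidence against H0.

-0.727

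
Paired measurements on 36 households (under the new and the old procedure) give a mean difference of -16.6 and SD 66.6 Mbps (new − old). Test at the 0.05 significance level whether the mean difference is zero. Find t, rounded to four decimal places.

H0: μ_d = 0; H1: μ_d ≠ 0 (paired t-test on the differences, two-sided).
t = d̄/(s_d/√n) = -16.6/(66.6/√36) = -1.4955
df = n − 1 = 35
Two-sided p-value ≈ 0.144
Since p ≈ 0.144 > α = 0.05, fail to reject H0; the evidence is not statistically significant.

-1.4955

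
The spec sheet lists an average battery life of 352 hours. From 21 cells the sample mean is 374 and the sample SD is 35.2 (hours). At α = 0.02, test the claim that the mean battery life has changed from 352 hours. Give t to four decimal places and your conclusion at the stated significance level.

H0: μ = 352; H1: μ ≠ 352 (one-sample t-test, two-sided).
t = (x̄ − μ₀)/(s/√n) = (374 − 352)/(35.2/√21) = 2.8641
df = n − 1 = 20
Two-sided p-value ≈ 0.0096
Since p ≈ 0.0096 < α = 0.02, reject H0; the data support H1.

t = 2.8641; reject H0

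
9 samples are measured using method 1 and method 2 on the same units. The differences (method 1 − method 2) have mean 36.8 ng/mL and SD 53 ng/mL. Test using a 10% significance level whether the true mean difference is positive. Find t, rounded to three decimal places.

H0: μ_d = 0; H1: μ_d > 0 (paired t-test on the differences, right-tailed).
t = d̄/(s_d/√n) = 36.8/(53/√9) = 2.083
df = n − 1 = 8
p-value = P(T ≥ 2.083) ≈ 0.035
Since p ≈ 0.035 < α = 0.1, reject H0; the evidence is statistically significant.

2.083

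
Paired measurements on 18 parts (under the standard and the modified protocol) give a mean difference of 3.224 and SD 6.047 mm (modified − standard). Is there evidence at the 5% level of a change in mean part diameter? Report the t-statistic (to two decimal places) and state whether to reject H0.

t = 2.26; reject H0

H0: μ_d = 0; H1: μ_d ≠ 0 (paired t-test on the differences, two-sided).
t = d̄/(s_d/√n) = 3.224/(6.047/√18) = 2.26
df = n − 1 = 17
Two-sided p-value ≈ 0.037
Since p ≈ 0.037 < α = 0.05, reject H0; the data support H1.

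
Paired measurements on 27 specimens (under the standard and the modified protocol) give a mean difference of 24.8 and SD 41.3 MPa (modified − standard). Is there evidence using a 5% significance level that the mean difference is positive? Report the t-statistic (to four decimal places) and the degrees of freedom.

H0: μ_d = 0; H1: μ_d > 0 (paired t-test on the differences, right-tailed).
t = d̄/(s_d/√n) = 24.8/(41.3/√27) = 3.1202
df = n − 1 = 26
p-value = P(T ≥ 3.1202) ≈ 0.0022
Since p ≈ 0.0022 < α = 0.05, reject H0; the data support H1.

t = 3.1202, df = 26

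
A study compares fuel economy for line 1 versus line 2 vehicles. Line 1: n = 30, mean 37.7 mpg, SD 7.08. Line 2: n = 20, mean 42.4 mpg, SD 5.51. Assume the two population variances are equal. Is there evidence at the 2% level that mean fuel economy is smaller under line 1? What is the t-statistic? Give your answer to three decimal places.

Let group 1 = line 1, group 2 = line 2. H0: μ_1 = μ_2; H1: μ_1 < μ_2 (two-sample pooled-variance t-test, left-tailed).
s_p² = [(30−1)·7.08² + (20−1)·5.51²]/(30+20−2) = 42.3022
t = (37.7 − 42.4)/√[42.3022·(1/30 + 1/20)] = -2.503
df = n₁ + n₂ − 2 = 48
p-value = P(T ≤ -2.503) ≈ 0.0079
Since p ≈ 0.0079 < α = 0.02, reject H0; the data support H1.

-2.503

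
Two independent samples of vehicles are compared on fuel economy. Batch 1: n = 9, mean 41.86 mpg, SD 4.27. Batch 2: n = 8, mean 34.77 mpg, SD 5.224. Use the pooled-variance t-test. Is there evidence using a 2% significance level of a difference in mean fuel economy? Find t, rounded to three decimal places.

3.079

Let group 1 = batch 1, group 2 = batch 2. H0: μ_1 = μ_2; H1: μ_1 ≠ μ_2 (two-sample pooled-variance t-test, two-sided).
s_p² = [(9−1)·4.27² + (8−1)·5.224²]/(9+8−2) = 22.4596
t = (41.86 − 34.77)/√[22.4596·(1/9 + 1/8)] = 3.079
df = n₁ + n₂ − 2 = 15
Two-sided p-value ≈ 0.0076
Since p ≈ 0.0076 < α = 0.02, reject H0; the evidence is statistically significant.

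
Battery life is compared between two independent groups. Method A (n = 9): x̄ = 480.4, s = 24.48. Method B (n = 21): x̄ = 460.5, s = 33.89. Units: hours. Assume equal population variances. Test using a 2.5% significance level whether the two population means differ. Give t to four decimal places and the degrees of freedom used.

t = 1.5862, df = 28

Let group 1 = method A, group 2 = method B. H0: μ_1 = μ_2; H1: μ_1 ≠ μ_2 (two-sample pooled-variance t-test, two-sided).
s_p² = [(9−1)·24.48² + (21−1)·33.89²]/(9+21−2) = 991.6
t = (480.4 − 460.5)/√[991.6·(1/9 + 1/21)] = 1.5862
df = n₁ + n₂ − 2 = 28
Two-sided p-value ≈ 0.124
Since p ≈ 0.124 > α = 0.025, fail to reject H0; the evidence is not statistically significant.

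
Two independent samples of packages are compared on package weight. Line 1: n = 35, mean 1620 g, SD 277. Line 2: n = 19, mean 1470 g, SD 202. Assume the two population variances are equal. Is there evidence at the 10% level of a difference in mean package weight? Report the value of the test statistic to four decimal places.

Let group 1 = line 1, group 2 = line 2. H0: μ_1 = μ_2; H1: μ_1 ≠ μ_2 (two-sample pooled-variance t-test, two-sided).
s_p² = [(35−1)·277² + (19−1)·202²]/(35+19−2) = 64293.4
t = (1620 − 1470)/√[64293.4·(1/35 + 1/19)] = 2.0760
df = n₁ + n₂ − 2 = 52
Two-sided p-value ≈ 0.043
Since p ≈ 0.043 < α = 0.1, reject H0; the data support H1.

2.0760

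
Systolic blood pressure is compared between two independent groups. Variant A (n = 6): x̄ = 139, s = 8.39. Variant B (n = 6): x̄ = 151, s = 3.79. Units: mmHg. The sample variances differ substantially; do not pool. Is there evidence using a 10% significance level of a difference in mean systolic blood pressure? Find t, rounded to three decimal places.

Let group 1 = variant A, group 2 = variant B. H0: μ_1 = μ_2; H1: μ_1 ≠ μ_2 (Welch's two-sample t-test, two-sided).
t = (x̄_1 − x̄_2)/√(s_1²/n_1 + s_2²/n_2) = (139 − 151)/√(8.39²/6 + 3.79²/6) = -3.193
Welch–Satterthwaite df ≈ 6.96
Two-sided p-value ≈ 0.015
Since p ≈ 0.015 < α = 0.1, reject H0; the data support H1.

-3.193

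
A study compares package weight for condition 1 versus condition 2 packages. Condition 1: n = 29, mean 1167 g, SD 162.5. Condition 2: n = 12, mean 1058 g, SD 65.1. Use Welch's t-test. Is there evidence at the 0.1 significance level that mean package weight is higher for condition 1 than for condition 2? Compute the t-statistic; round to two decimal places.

Let group 1 = condition 1, group 2 = condition 2. H0: μ_1 = μ_2; H1: μ_1 > μ_2 (Welch's two-sample t-test, right-tailed).
t = (x̄_1 − x̄_2)/√(s_1²/n_1 + s_2²/n_2) = (1167 − 1058)/√(162.5²/29 + 65.1²/12) = 3.07
Welch–Satterthwaite df ≈ 39.00
p-value = P(T ≥ 3.07) ≈ 0.002
Since p ≈ 0.002 < α = 0.1, reject H0; the evidence is statistically significant.

3.07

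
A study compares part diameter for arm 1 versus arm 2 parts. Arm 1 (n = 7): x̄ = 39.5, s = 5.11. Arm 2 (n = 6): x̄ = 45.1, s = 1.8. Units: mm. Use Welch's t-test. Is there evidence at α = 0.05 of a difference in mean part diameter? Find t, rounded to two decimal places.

Let group 1 = arm 1, group 2 = arm 2. H0: μ_1 = μ_2; H1: μ_1 ≠ μ_2 (Welch's two-sample t-test, two-sided).
t = (x̄_1 − x̄_2)/√(s_1²/n_1 + s_2²/n_2) = (39.5 − 45.1)/√(5.11²/7 + 1.8²/6) = -2.71
Welch–Satterthwaite df ≈ 7.67
Two-sided p-value ≈ 0.0277
Since p ≈ 0.0277 < α = 0.05, reject H0; the data support H1.

-2.71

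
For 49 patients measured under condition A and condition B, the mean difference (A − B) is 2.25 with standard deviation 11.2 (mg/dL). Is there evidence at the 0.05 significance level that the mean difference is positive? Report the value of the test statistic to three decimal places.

H0: μ_d = 0; H1: μ_d > 0 (paired t-test on the differences, right-tailed).
t = d̄/(s_d/√n) = 2.25/(11.2/√49) = 1.406
df = n − 1 = 48
p-value = P(T ≥ 1.406) ≈ 0.0830
Since p ≈ 0.0830 > α = 0.05, fail to reject H0; the data do not provide sufficient evidence against H0.

1.406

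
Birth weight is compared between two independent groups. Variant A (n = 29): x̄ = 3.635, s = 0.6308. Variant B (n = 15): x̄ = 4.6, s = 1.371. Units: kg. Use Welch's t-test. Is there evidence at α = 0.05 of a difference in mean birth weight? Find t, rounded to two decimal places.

-2.59

Let group 1 = variant A, group 2 = variant B. H0: μ_1 = μ_2; H1: μ_1 ≠ μ_2 (Welch's two-sample t-test, two-sided).
t = (x̄_1 − x̄_2)/√(s_1²/n_1 + s_2²/n_2) = (3.635 − 4.6)/√(0.6308²/29 + 1.371²/15) = -2.59
Welch–Satterthwaite df ≈ 17.13
Two-sided p-value ≈ 0.019
Since p ≈ 0.019 < α = 0.05, reject H0; the evidence is statistically significant.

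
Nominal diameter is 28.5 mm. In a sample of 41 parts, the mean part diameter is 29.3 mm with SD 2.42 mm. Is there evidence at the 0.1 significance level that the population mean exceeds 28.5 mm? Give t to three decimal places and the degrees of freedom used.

H0: μ = 28.5; H1: μ > 28.5 (one-sample t-test, right-tailed).
t = (x̄ − μ₀)/(s/√n) = (29.3 − 28.5)/(2.42/√41) = 2.117
df = n − 1 = 40
p-value = P(T ≥ 2.117) ≈ 0.020
Since p ≈ 0.020 < α = 0.1, reject H0; the evidence is statistically significant.

t = 2.117, df = 40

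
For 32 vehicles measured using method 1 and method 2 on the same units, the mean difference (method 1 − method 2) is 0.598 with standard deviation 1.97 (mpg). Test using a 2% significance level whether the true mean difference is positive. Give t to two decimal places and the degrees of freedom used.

t = 1.72, df = 31

H0: μ_d = 0; H1: μ_d > 0 (paired t-test on the differences, right-tailed).
t = d̄/(s_d/√n) = 0.598/(1.97/√32) = 1.72
df = n − 1 = 31
p-value = P(T ≥ 1.72) ≈ 0.048
Since p ≈ 0.048 > α = 0.02, fail to reject H0; the evidence is not statistically significant.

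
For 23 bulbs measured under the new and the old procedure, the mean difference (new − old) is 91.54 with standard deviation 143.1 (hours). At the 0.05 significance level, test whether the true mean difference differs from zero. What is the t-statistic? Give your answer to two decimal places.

3.07

H0: μ_d = 0; H1: μ_d ≠ 0 (paired t-test on the differences, two-sided).
t = d̄/(s_d/√n) = 91.54/(143.1/√23) = 3.07
df = n − 1 = 22
Two-sided p-value ≈ 0.0056
Since p ≈ 0.0056 < α = 0.05, reject H0; the evidence is statistically significant.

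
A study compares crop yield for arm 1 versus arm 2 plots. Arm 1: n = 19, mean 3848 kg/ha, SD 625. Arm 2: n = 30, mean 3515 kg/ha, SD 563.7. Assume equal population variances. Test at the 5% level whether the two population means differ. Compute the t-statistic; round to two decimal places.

Let group 1 = arm 1, group 2 = arm 2. H0: μ_1 = μ_2; H1: μ_1 ≠ μ_2 (two-sample pooled-variance t-test, two-sided).
s_p² = [(19−1)·625² + (30−1)·563.7²]/(19+30−2) = 345664
t = (3848 − 3515)/√[345664·(1/19 + 1/30)] = 1.93
df = n₁ + n₂ − 2 = 47
Two-sided p-value ≈ 0.059
Since p ≈ 0.059 > α = 0.05, fail to reject H0; the evidence is not statistically significant.

1.93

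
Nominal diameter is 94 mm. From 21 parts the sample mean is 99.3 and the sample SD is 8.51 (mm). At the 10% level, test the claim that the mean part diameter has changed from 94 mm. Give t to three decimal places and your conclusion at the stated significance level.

H0: μ = 94; H1: μ ≠ 94 (one-sample t-test, two-sided).
t = (x̄ − μ₀)/(s/√n) = (99.3 − 94)/(8.51/√21) = 2.854
df = n − 1 = 20
Two-sided p-value ≈ 0.010
Since p ≈ 0.010 < α = 0.1, reject H0; the evidence is statistically significant.

t = 2.854; reject H0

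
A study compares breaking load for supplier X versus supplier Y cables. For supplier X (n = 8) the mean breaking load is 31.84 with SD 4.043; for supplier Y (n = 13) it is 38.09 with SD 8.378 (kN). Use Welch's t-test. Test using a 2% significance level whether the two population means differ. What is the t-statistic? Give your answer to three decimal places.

Let group 1 = supplier X, group 2 = supplier Y. H0: μ_1 = μ_2; H1: μ_1 ≠ μ_2 (Welch's two-sample t-test, two-sided).
t = (x̄_1 − x̄_2)/√(s_1²/n_1 + s_2²/n_2) = (31.84 − 38.09)/√(4.043²/8 + 8.378²/13) = -2.291
Welch–Satterthwaite df ≈ 18.31
Two-sided p-value ≈ 0.034
Since p ≈ 0.034 > α = 0.02, fail to reject H0; the data do not provide sufficient evidence against H0.

-2.291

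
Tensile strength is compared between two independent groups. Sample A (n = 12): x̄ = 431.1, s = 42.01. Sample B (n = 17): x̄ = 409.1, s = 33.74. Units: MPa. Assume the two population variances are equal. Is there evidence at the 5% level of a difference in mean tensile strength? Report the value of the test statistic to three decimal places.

1.563

Let group 1 = sample A, group 2 = sample B. H0: μ_1 = μ_2; H1: μ_1 ≠ μ_2 (two-sample pooled-variance t-test, two-sided).
s_p² = [(12−1)·42.01² + (17−1)·33.74²]/(12+17−2) = 1393.61
t = (431.1 − 409.1)/√[1393.61·(1/12 + 1/17)] = 1.563
df = n₁ + n₂ − 2 = 27
Two-sided p-value ≈ 0.130
Since p ≈ 0.130 > α = 0.05, fail to reject H0; the evidence is not statistically significant.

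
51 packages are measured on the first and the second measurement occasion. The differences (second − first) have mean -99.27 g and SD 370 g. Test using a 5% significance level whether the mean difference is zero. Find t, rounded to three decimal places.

-1.916

H0: μ_d = 0; H1: μ_d ≠ 0 (paired t-test on the differences, two-sided).
t = d̄/(s_d/√n) = -99.27/(370/√51) = -1.916
df = n − 1 = 50
Two-sided p-value ≈ 0.0611
Since p ≈ 0.0611 > α = 0.05, fail to reject H0; the evidence is not statistically significant.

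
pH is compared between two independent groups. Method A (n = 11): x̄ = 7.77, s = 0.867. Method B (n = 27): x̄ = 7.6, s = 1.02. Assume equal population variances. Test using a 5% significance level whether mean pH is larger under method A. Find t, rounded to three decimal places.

0.485

Let group 1 = method A, group 2 = method B. H0: μ_1 = μ_2; H1: μ_1 > μ_2 (two-sample pooled-variance t-test, right-tailed).
s_p² = [(11−1)·0.867² + (27−1)·1.02²]/(11+27−2) = 0.960202
t = (7.77 − 7.6)/√[0.960202·(1/11 + 1/27)] = 0.485
df = n₁ + n₂ − 2 = 36
p-value = P(T ≥ 0.485) ≈ 0.315
Since p ≈ 0.315 > α = 0.05, fail to reject H0; the data do not provide sufficient evidence against H0.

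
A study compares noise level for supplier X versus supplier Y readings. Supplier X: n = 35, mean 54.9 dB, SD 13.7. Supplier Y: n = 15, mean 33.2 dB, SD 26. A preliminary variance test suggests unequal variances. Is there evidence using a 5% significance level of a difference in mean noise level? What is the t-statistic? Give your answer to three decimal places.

Let group 1 = supplier X, group 2 = supplier Y. H0: μ_1 = μ_2; H1: μ_1 ≠ μ_2 (Welch's two-sample t-test, two-sided).
t = (x̄_1 − x̄_2)/√(s_1²/n_1 + s_2²/n_2) = (54.9 − 33.2)/√(13.7²/35 + 26²/15) = 3.056
Welch–Satterthwaite df ≈ 17.43
Two-sided p-value ≈ 0.007
Since p ≈ 0.007 < α = 0.05, reject H0; the evidence is statistically significant.

3.056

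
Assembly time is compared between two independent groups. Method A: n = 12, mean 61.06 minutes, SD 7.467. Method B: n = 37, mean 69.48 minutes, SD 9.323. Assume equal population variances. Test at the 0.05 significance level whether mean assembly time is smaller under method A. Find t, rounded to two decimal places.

Let group 1 = method A, group 2 = method B. H0: μ_1 = μ_2; H1: μ_1 < μ_2 (two-sample pooled-variance t-test, left-tailed).
s_p² = [(12−1)·7.467² + (37−1)·9.323²]/(12+37−2) = 79.625
t = (61.06 − 69.48)/√[79.625·(1/12 + 1/37)] = -2.84
df = n₁ + n₂ − 2 = 47
p-value = P(T ≤ -2.84) ≈ 0.003
Since p ≈ 0.003 < α = 0.05, reject H0; the evidence is statistically significant.

-2.84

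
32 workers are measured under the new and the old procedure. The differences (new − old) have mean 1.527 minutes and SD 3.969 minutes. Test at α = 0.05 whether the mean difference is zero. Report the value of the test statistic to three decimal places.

2.176

H0: μ_d = 0; H1: μ_d ≠ 0 (paired t-test on the differences, two-sided).
t = d̄/(s_d/√n) = 1.527/(3.969/√32) = 2.176
df = n − 1 = 31
Two-sided p-value ≈ 0.0373
Since p ≈ 0.0373 < α = 0.05, reject H0; the data support H1.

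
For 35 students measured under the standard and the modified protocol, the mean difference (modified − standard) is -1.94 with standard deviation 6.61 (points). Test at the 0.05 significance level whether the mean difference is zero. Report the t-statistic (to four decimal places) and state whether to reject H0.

t = -1.7363; fail to reject H0

H0: μ_d = 0; H1: μ_d ≠ 0 (paired t-test on the differences, two-sided).
t = d̄/(s_d/√n) = -1.94/(6.61/√35) = -1.7363
df = n − 1 = 34
Two-sided p-value ≈ 0.0916
Since p ≈ 0.0916 > α = 0.05, fail to reject H0; the evidence is not statistically significant.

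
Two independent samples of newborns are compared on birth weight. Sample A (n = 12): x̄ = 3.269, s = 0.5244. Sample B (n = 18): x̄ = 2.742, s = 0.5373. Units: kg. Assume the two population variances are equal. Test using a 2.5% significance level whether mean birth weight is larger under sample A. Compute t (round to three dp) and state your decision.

t = 2.657; reject H0

Let group 1 = sample A, group 2 = sample B. H0: μ_1 = μ_2; H1: μ_1 > μ_2 (two-sample pooled-variance t-test, right-tailed).
s_p² = [(12−1)·0.5244² + (18−1)·0.5373²]/(12+18−2) = 0.283311
t = (3.269 − 2.742)/√[0.283311·(1/12 + 1/18)] = 2.657
df = n₁ + n₂ − 2 = 28
p-value = P(T ≥ 2.657) ≈ 0.006
Since p ≈ 0.006 < α = 0.025, reject H0; the data support H1.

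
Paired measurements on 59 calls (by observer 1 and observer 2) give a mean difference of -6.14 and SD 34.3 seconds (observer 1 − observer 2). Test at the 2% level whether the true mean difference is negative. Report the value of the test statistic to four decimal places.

-1.3750

H0: μ_d = 0; H1: μ_d < 0 (paired t-test on the differences, left-tailed).
t = d̄/(s_d/√n) = -6.14/(34.3/√59) = -1.3750
df = n − 1 = 58
p-value = P(T ≤ -1.3750) ≈ 0.0872
Since p ≈ 0.0872 > α = 0.02, fail to reject H0; the evidence is not statistically significant.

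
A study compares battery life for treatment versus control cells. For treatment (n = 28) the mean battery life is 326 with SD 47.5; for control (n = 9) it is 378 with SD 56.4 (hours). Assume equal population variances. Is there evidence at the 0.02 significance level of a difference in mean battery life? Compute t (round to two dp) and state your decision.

Let group 1 = treatment, group 2 = control. H0: μ_1 = μ_2; H1: μ_1 ≠ μ_2 (two-sample pooled-variance t-test, two-sided).
s_p² = [(28−1)·47.5² + (9−1)·56.4²]/(28+9−2) = 2467.61
t = (326 − 378)/√[2467.61·(1/28 + 1/9)] = -2.73
df = n₁ + n₂ − 2 = 35
Two-sided p-value ≈ 0.010
Since p ≈ 0.010 < α = 0.02, reject H0; the evidence is statistically significant.

t = -2.73; reject H0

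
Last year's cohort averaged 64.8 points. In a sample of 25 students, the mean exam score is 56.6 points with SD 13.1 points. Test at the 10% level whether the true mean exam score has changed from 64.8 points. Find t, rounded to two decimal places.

H0: μ = 64.8; H1: μ ≠ 64.8 (one-sample t-test, two-sided).
t = (x̄ − μ₀)/(s/√n) = (56.6 − 64.8)/(13.1/√25) = -3.13
df = n − 1 = 24
Two-sided p-value ≈ 0.0046
Since p ≈ 0.0046 < α = 0.1, reject H0; the evidence is statistically significant.

-3.13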